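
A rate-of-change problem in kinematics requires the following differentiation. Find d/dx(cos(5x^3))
Chain rule: d/dx[cos(u)]=-sin(u)·u' where u=5x^3
u'=15x^2

Answer: -15x^2·sin(5x^3)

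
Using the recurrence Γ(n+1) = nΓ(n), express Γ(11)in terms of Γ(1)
Γ(11) = 10Γ(10) = 10·9Γ(9) = ... = 10!·Γ(1) = 3628800·Γ(1)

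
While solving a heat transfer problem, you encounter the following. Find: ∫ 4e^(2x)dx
Since d/dx[e^(2x)]=2e^(2x), we get 2 e^(2x)+C

Answer: 2e^(2x)+C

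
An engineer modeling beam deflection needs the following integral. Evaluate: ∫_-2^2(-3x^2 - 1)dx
Step 1: Find antiderivative F(x) = -x^3 - x
Step 2: F(2) - F(-2) = -10 - (10) = -20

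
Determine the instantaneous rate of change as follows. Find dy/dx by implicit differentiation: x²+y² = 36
Differentiate both sides: 2x+2y·(dy/dx) = 0
Solve: dy/dx = -2x/(2y) = -x/y

Answer: dy/dx = -x/y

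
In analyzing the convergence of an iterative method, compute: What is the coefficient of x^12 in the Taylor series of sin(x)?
sin(x) has only odd powers. Coefficient of x^12 = 0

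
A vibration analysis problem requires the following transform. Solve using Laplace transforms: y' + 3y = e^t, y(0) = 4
Take L: sY - 4+3Y=1/(s-1)
Y(s+3)=1/(s-1)+4
Y=1/((s-1)(s+3))+4/(s+3)
Partial fractions: 1/((s-1)(s+3))=(1/4)/(s-1) - (1/4)/(s+3)
So Y=(1/4)/(s-1)+(15/4)/(s+3)
Inverse Laplace transform (L^(-1){1/(s-1)}=e^t, L^(-1){1/(s+3)}=e^(-3t)):

Answer: y(t)=(1/4)·e^t+(15/4)·e^(-3t)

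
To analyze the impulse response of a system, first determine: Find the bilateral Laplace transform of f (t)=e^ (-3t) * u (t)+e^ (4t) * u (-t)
For e^(-3t)*u(t): L = 1/(s + 3), Re(s) > -3
For e^(4t)*u(-t): L = -1/(s-4), Re(s) < 4
Combined: F(s) = 1/(s + 3) - 1/(s-4), -3 < Re(s) < 4

Answer: 1/(s + 3) - 1/(s-4), ROC: -3 < Re(s) < 4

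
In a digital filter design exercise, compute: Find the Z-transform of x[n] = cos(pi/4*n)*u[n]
Z{cos(w0 * n) * u[n]}=z(z - cos(w0))/(z^2-2z * cos(w0)+1)
With w0=pi/4: X(z)=z(z - cos(pi/4))/(z^2-2z * cos(pi/4)+1)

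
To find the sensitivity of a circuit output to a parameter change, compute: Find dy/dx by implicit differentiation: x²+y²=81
Differentiate both sides: 2x+2y·(dy/dx)=0
Solve: dy/dx=-2x/(2y)=-x/y

Answer: dy/dx=-x/y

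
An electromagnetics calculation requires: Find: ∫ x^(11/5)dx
Power rule: ∫ x^(11/5) dx = x^(16/5)/(16/5)+C

Answer: (5/16)·x^(16/5)+C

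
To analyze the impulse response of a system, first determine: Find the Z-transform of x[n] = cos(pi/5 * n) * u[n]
Z{cos(w0*n)*u[n]} = z(z - cos(w0))/(z^2-2z*cos(w0)+1)
With w0 = pi/5: X(z) = z(z - cos(pi/5))/(z^2-2z*cos(pi/5)+1)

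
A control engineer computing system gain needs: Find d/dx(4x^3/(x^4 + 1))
Quotient rule: (f/g)' = (f'g - fg')/g²
f = 4x^3, f' = 12x^2
g = x^4 + 1, g' = 4x^3

Answer: (12x^2·(x^4 + 1) - 16x^6)/(x^4 + 1)²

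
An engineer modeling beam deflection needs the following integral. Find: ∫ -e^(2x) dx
Since d/dx[e^(2x)]=2e^(2x), we get -1/2 e^(2x) + C

Answer: (-1/2)e^(2x) + C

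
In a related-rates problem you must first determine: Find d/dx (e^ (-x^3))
Chain rule: d/dx[e^u]=e^u · u' where u=-x^3
u'=-3x^2

Answer: -3x^2·e^(-x^3)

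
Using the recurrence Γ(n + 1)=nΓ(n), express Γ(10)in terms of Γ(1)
Γ(10) = 9Γ(9) = 9·8Γ(8) = ... = 9!·Γ(1) = 362880·Γ(1)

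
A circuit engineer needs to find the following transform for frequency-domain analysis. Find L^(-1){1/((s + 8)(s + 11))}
Partial fractions: 1/((s+8)(s+11)) = A/(s+8)+B/(s+11)
Cover-up: A = 1/(s+11)|_{s = -8} = 1/3; B = 1/(s+8)|_{s = -11} = -1/3
L^(-1) = (1/3)e^(-8t) - (1/3)e^(-11t)

Answer: (1/3)(e^(-8t) - e^(-11t))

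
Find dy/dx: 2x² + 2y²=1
Differentiate: 4x+4y·(dy/dx)=0
dy/dx=-4x/(4y)=-1·(x/y)

Answer: dy/dx=-1·(x/y)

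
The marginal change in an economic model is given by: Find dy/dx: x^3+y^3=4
Differentiate: 3x^2+3y^2·(dy/dx) = 0
dy/dx = -3x^2/(3y^2)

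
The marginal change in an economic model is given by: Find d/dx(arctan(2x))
d/dx[arctan(u)]=u'/(1+u²), u=2x, u'=2

Answer: 2/(1+4x²)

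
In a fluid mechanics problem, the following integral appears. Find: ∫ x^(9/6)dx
Power rule: ∫ x^(3/2) dx=x^(5/2)/(5/2)+C

Answer: (2/5)·x^(5/2)+C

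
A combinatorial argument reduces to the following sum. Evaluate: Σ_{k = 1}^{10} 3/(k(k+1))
Partial fractions: 3/(k(k+1)) = 3/k - 3/(k+1)
Telescoping sum: 3(1-1/11) = 3·10/11

Answer: 30/11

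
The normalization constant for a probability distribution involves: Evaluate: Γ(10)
Γ(n)=(n-1)! for positive integers
Γ(10)=9!=362880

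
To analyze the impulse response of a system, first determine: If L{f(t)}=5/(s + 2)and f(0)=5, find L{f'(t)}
L{f'(t)}=s·F(s) - f(0)=5s/(s + 2) - 5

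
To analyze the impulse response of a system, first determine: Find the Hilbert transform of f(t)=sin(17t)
The Hilbert transform shifts each frequency component by -pi/2.
H{sin(wt)}=-cos(wt)
With w=17: H{sin(17t)}=-cos(17t)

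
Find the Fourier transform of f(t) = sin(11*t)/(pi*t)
sin(W*t)/(pi*t) = (W/pi)*sinc(W*t/pi) is the impulse response of the ideal low-pass filter with cutoff W (here W = 11).
Its Fourier transform is a rectangular function:
F(omega) = 1 for |omega| < 11, 0 otherwise

Answer: rect(omega/22) [i.e., 1 for |omega| < 11, 0 otherwise]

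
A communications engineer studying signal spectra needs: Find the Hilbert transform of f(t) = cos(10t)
The Hilbert transform shifts each frequency component by -pi/2.
H{cos(wt)} = sin(wt)
With w = 10: H{cos(10t)} = sin(10t)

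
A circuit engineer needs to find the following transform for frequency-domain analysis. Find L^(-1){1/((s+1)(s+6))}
Partial fractions: 1/((s+1)(s+6)) = A/(s+1)+B/(s+6)
Cover-up: A = 1/(s+6)|_{s = -1} = 1/5; B = 1/(s+1)|_{s = -6} = -1/5
L^(-1) = (1/5)e^(-t) - (1/5)e^(-6t)

Answer: (1/5)(e^(-t) - e^(-6t))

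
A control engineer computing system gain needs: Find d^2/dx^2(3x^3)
Apply power rule 2 times:
d^1: 9x^2
d^2: 18x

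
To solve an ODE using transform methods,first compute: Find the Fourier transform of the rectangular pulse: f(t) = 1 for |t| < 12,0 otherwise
F(omega) = integral from -12 to 12 of e^(-j * omega * t) dt
= 2 * sin(12 * omega)/omega = 24 * sinc(12 * omega/pi)

Answer: 2 * sin(12 * omega)/omega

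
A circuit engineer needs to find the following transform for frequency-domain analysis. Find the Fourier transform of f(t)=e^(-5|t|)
Using the standard pair: F{e^(-a|t|)}=2a/(a^2+omega^2)
With a=5: F(omega)=10/(25+omega^2)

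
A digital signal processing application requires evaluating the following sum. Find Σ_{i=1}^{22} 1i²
=1·n(n + 1)(2n + 1)/6=1·22·23·45/6=3795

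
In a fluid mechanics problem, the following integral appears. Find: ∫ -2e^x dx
Since d/dx[e^x] = + e^x, we get -2e^x + C

Answer: -2e^x + C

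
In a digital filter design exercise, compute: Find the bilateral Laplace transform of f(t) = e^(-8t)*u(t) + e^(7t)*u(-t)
For e^(-8t) * u(t): L = 1/(s + 8), Re(s) > -8
For e^(7t) * u(-t): L = -1/(s-7), Re(s) < 7
Combined: F(s) = 1/(s + 8) - 1/(s-7), -8 < Re(s) < 7

Answer: 1/(s + 8) - 1/(s-7), ROC: -8 < Re(s) < 7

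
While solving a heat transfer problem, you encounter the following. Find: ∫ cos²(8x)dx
Using identity cos²(u)=(1 + cos(2u))/2:
∫ (1 + cos(16x))/2 dx=x/2 + sin(16x)/32 + C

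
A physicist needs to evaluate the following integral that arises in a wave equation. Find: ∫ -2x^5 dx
Using power rule: ∫ -2x^5 dx = -2/6 x^6 + C = (-1/3)x^6 + C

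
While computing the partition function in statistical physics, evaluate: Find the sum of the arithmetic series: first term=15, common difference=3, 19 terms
Last term: a_n=15+(19-1)·3=69
Sum=n(a_1+a_n)/2=19(15+69)/2=798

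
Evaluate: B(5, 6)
B(x,y) = Γ(x)Γ(y)/Γ(x + y) = (x-1)!(y-1)!/(x + y-1)!
B(5,6) = 4!·5!/10! = 1/1260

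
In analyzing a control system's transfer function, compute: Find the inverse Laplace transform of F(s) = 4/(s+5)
L^(-1){4/(s-a)}=c·e^(at)
Here a=-5, c=4

Answer: 4e^(-5t)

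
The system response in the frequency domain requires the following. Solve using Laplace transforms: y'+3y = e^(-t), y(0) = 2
Take L: sY - 2+3Y=1/(s+1)
Y(s+3)=1/(s+1)+2
Y=1/((s+1)(s+3))+2/(s+3)
Partial fractions: 1/((s+1)(s+3))=(1/2)/(s+1) - (1/2)/(s+3)
So Y=(1/2)/(s+1)+(3/2)/(s+3)
Inverse Laplace transform (L^(-1){1/(s+1)}=e^(-t), L^(-1){1/(s+3)}=e^(-3t)):

Answer: y(t)=(1/2)·e^(-t)+(3/2)·e^(-3t)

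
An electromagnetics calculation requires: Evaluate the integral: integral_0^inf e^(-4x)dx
integral_0^inf e^(-4x) dx=[-1/4 * e^(-4x)]_0^inf
=0 - (-1/4)=1/4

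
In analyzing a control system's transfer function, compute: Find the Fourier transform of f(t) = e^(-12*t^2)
The Fourier transform of a Gaussian e^(-a * t^2) is sqrt(pi/a) * e^(-omega^2/(4a)).
With a=12: F(omega)=sqrt(pi/12) * e^(-omega^2/48)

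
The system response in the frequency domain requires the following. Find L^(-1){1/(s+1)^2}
L^(-1){1/(s-a)^n} = t^(n-1)·e^(at)/(n-1)!
Here a = -1, n = 2: t^1·e^(-t)/1

Answer: t·e^(-t)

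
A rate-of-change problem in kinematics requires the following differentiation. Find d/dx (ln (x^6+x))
Chain rule: d/dx[ln(u)]=u'/u where u=x^6 + x
u'=6x^5 + 1

Answer: (6x^5 + 1)/(x^6 + x)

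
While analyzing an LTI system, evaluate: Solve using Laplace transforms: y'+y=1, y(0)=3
Take L of both sides: sY(s) - 3 + Y(s) = 1/s
Y(s)(s + 1) = 1/s + 3
Y(s) = 1/(s(s + 1)) + 3/(s + 1)
Partial fractions: 1/(s(s + 1)) = 1/s - 1/(s + 1)
So Y(s) = 1/s + 2/(s + 1)
Inverse transform (L^(-1){1/s} = 1, L^(-1){1/(s + 1)} = e^(-t)):

Answer: y(t) = 1 + 2·e^(-t)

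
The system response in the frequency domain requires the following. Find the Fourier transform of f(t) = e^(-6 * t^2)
The Fourier transform of a Gaussian e^(-a * t^2) is sqrt(pi/a) * e^(-omega^2/(4a)).
With a = 6: F(omega) = sqrt(pi/6) * e^(-omega^2/24)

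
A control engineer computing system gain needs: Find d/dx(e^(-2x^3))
Chain rule: d/dx[e^u] = e^u · u' where u = -2x^3
u' = -6x^2

Answer: -6x^2·e^(-2x^3)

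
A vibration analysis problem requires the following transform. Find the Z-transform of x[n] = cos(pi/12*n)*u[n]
Z{cos(w0 * n) * u[n]} = z(z - cos(w0))/(z^2-2z * cos(w0)+1)
With w0 = pi/12: X(z) = z(z - cos(pi/12))/(z^2-2z * cos(pi/12)+1)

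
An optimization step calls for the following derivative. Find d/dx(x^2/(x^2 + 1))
Quotient rule: (f/g)'=(f'g - fg')/g²
f=x^2, f'=2x
g=x^2+1, g'=2x

Answer: (2x·(x^2+1)-2x^3)/(x^2+1)²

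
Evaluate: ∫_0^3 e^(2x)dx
Antiderivative: (1/2)e^(2x)
Evaluate: (1/2)(e^6-1)

Answer: (e^6-1)/2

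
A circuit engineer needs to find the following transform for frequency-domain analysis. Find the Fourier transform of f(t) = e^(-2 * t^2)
The Fourier transform of a Gaussian e^(-a*t^2) is sqrt(pi/a)*e^(-omega^2/(4a)).
With a = 2: F(omega) = sqrt(pi/2)*e^(-omega^2/8)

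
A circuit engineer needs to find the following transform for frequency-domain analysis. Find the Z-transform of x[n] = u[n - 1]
Using the time-shift property: Z{u[n-1]} = z^(-1)*z/(z-1)
= z^(0)/(z-1)

Answer: 1/(z-1)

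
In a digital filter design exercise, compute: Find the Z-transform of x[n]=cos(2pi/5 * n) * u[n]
Z{cos(w0 * n) * u[n]} = z(z - cos(w0))/(z^2-2z * cos(w0)+1)
With w0 = 2pi/5: X(z) = z(z - cos(2pi/5))/(z^2-2z * cos(2pi/5)+1)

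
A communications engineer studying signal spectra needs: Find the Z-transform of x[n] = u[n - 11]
Using the time-shift property: Z{u[n-11]}=z^(-11) * z/(z-1)
=z^(-10)/(z-1)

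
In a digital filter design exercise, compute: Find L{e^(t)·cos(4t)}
First shifting: L{e^(at)f(t)}=F(s-a)
L{cos(4t)}=s/(s² + 16)
Shift: (s-1)/((s-1)² + 16)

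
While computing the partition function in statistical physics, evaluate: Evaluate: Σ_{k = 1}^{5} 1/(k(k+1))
Partial fractions: 1/(k(k+1))=1/k - 1/(k+1)
Telescoping sum: 1(1-1/6)=1·5/6

Answer: 5/6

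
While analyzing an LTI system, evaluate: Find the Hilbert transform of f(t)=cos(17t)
The Hilbert transform shifts each frequency component by -pi/2.
H{cos(wt)}=sin(wt)
With w=17: H{cos(17t)}=sin(17t)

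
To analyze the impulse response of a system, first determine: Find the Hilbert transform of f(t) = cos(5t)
The Hilbert transform shifts each frequency component by -pi/2.
H{cos(wt)} = sin(wt)
With w = 5: H{cos(5t)} = sin(5t)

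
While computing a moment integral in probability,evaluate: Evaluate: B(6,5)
B(x,y) = Γ(x)Γ(y)/Γ(x+y) = (x-1)!(y-1)!/(x+y-1)!
B(6,5) = 5!·4!/10! = 1/1260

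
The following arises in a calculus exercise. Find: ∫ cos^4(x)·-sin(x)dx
Let u=cos(x), du=-sin(x) dx
∫ u^4 du=u^5/5+C

Answer: cos^5(x)/5+C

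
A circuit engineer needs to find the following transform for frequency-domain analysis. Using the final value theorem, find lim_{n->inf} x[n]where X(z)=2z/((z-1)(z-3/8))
Final value theorem: lim x[n]=lim_{z->1} (z-1) * X(z)
(z-1) * X(z)=2z/(z-3/8)
As z->1: 2/(1 - 3/8)=2/(5/8)=16/5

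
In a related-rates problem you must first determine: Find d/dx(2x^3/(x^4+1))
Quotient rule: (f/g)'=(f'g - fg')/g²
f=2x^3, f'=6x^2
g=x^4+1, g'=4x^3

Answer: (6x^2·(x^4+1)-8x^6)/(x^4+1)²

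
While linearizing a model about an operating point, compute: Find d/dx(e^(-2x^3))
Chain rule: d/dx[e^u] = e^u · u' where u = -2x^3
u' = -6x^2

Answer: -6x^2·e^(-2x^3)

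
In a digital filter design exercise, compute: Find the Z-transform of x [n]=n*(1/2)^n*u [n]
Using the property Z{n * a^n * u[n]} = az/(z-a)^2
With a = 1/2: X(z) = (1/2)z/(z - 1/2)^2, |z| > 1/2

Answer: (1/2)z/(z - 1/2)^2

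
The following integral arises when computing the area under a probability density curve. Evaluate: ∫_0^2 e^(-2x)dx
Antiderivative: (1/(-2))e^(-2x)
Evaluate: (1/(-2))(e^-4-1)

Answer: (e^-4-1)/(-2)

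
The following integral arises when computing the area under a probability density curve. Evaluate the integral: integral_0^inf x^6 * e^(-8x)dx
This is a Gamma integral. Substitute u=8x (du=8 dx):
integral_0^inf x^6 * e^(-8x) dx=(1/8^7) integral_0^inf u^6 * e^(-u) du
=Gamma(7)/8^7=6!/8^7=720/2097152

Answer: 45/131072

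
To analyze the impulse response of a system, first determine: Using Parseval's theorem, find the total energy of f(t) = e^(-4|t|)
Parseval's theorem: E=integral |f(t)|^2 dt=(1/2pi) integral |F(omega)|^2 domega
E=integral_{-inf}^{inf} e^(-8|t|) dt=2 * integral_0^inf e^(-8t) dt=2/(2 * 4)=1/4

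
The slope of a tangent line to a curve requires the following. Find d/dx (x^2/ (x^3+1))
Quotient rule: (f/g)' = (f'g - fg')/g²
f = x^2, f' = 2x
g = x^3+1, g' = 3x^2

Answer: (2x·(x^3+1)-3x^4)/(x^3+1)²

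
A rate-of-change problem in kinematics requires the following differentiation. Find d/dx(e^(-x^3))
Chain rule: d/dx[e^u] = e^u · u' where u = -x^3
u' = -3x^2

Answer: -3x^2·e^(-x^3)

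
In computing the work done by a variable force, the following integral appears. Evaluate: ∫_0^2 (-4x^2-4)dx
Step 1: Find antiderivative F(x) = (-4/3)x^3 - 4x
Step 2: F(2) - F(0) = -56/3 - (0) = -56/3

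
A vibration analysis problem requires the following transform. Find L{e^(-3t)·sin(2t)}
First shifting: L{e^(at)f(t)} = F(s-a)
L{sin(2t)} = 2/(s² + 4)
Shift: 2/((s + 3)² + 4)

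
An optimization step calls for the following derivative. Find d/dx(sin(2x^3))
Chain rule: d/dx[sin(u)] = cos(u)·u' where u = 2x^3
u' = 6x^2

Answer: 6x^2·cos(2x^3)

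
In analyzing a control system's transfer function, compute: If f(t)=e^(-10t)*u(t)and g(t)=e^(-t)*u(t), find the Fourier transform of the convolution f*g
By the convolution theorem: F{f*g} = F(omega)*G(omega)
F(omega) = 1/(10 + j*omega), G(omega) = 1/(1 + j*omega)
F{f*g} = 1/((10 + j*omega)(1 + j*omega))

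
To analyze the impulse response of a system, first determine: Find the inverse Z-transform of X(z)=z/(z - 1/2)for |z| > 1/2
Standard pair: z/(z-a) <-> a^n * u[n] for causal signals
With a=1/2: x[n]=(1/2)^n * u[n]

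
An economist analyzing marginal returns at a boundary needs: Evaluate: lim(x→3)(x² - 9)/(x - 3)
Factor: (x² - 9) = (x-3)(x+3)
Cancel (x-3): lim(x→3) (x+3) = 6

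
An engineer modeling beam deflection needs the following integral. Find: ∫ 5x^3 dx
Using power rule: ∫ 5x^3 dx = 5/4 x^4 + C = (5/4)x^4 + C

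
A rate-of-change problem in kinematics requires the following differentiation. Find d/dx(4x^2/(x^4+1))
Quotient rule: (f/g)' = (f'g - fg')/g²
f = 4x^2, f' = 8x
g = x^4 + 1, g' = 4x^3

Answer: (8x·(x^4 + 1) - 16x^5)/(x^4 + 1)²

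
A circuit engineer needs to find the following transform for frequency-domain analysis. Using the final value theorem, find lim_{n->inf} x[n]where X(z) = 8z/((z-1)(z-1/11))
Final value theorem: lim x[n] = lim_{z->1} (z-1) * X(z)
(z-1) * X(z) = 8z/(z-1/11)
As z->1: 8/(1 - 1/11) = 8/(10/11) = 44/5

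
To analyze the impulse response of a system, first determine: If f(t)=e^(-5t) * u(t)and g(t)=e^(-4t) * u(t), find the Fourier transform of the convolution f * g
By the convolution theorem: F{f*g}=F(omega)*G(omega)
F(omega)=1/(5+j*omega), G(omega)=1/(4+j*omega)
F{f*g}=1/((5+j*omega)(4+j*omega))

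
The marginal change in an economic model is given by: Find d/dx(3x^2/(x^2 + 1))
Quotient rule: (f/g)' = (f'g - fg')/g²
f = 3x^2, f' = 6x
g = x^2 + 1, g' = 2x

Answer: (6x·(x^2 + 1) - 6x^3)/(x^2 + 1)²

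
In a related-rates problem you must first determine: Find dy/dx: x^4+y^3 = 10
Differentiate: 4x^3 + 3y^2·(dy/dx) = 0
dy/dx = -4x^3/(3y^2)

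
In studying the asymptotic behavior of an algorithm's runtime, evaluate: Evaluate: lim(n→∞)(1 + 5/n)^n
This is the definition of e^5: lim(1 + 5/n)^n = e^5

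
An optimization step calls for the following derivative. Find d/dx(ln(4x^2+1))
Chain rule: d/dx[ln(u)]=u'/u where u=4x^2+1
u'=8x

Answer: (8x)/(4x^2+1)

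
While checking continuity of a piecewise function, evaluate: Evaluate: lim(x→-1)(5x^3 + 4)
Polynomial is continuous, so substitute x=-1:
5·(-1)^3+4=-1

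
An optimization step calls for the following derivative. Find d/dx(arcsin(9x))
d/dx[arcsin(u)] = u'/√(1-u²), u = 9x, u' = 9

Answer: 9/√(1 - 81x²)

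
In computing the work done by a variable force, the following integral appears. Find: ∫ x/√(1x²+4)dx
Let u=x²+4, du=2x dx
∫ (1/2)·u^(-1/2) du=√u+C

Answer: √(x²+4)+C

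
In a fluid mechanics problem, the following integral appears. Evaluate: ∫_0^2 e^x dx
Antiderivative: e^x
Evaluate: (e^2-1)

Answer: e^2-1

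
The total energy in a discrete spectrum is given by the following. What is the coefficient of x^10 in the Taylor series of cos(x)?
cos(x)=Σ (-1)^k x^(2k)/(2k)!
For x^10: (-1)^5/10!=-1/3628800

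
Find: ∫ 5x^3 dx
Using power rule: ∫ 5x^3 dx = 5/4 x^4+C = (5/4)x^4+C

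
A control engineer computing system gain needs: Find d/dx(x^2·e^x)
Product rule: (fg)' = f'g + fg'
f = x^2, f' = 2x
g = e^x, g' = e^x

Answer: 2x·e^x + x^2·e^x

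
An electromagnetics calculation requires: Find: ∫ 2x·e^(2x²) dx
Let u = 2x², du = 4x dx
∫ (1/2)e^u du = e^u/2+C

Answer: e^(2x²)/2+C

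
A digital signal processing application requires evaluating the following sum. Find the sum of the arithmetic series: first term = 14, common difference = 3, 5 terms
Last term: a_n=14+(5-1)·3=26
Sum=n(a_1+a_n)/2=5(14+26)/2=100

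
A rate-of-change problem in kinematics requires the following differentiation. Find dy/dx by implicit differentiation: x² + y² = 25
Differentiate both sides: 2x+2y·(dy/dx)=0
Solve: dy/dx=-2x/(2y)=-x/y

Answer: dy/dx=-x/y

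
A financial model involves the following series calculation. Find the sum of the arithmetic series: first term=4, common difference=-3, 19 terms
Last term: a_n = 4+(19-1)·-3 = -50
Sum = n(a_1+a_n)/2 = 19(4+(-50))/2 = -437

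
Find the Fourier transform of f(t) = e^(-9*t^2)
The Fourier transform of a Gaussian e^(-a * t^2) is sqrt(pi/a) * e^(-omega^2/(4a)).
With a = 9: F(omega) = sqrt(pi)/3 * e^(-omega^2/36)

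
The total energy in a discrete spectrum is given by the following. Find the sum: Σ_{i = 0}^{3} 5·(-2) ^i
Geometric series: S = a(1 - r^n)/(1 - r)
a = 5, r = -2, n = 4
S = 5(1 - 16)/3 = -25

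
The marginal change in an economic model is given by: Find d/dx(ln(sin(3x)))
Chain rule: d/dx[ln(u)] = u'/u where u = sin(3x)
u' = 3cos(3x)

Answer: (3cos(3x))/(sin(3x))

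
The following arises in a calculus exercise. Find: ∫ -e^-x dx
Since d/dx[e^-x]=- e^-x, we get 1e^-x+C

Answer: e^-x+C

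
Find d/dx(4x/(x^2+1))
Quotient rule: (f/g)' = (f'g - fg')/g²
f = 4x, f' = 4
g = x^2 + 1, g' = 2x

Answer: (4·(x^2 + 1) - 8x^2)/(x^2 + 1)²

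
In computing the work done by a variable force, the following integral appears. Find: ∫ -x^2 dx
Using power rule: ∫ -x^2 dx=-1/3 x^3 + C=(-1/3)x^3 + C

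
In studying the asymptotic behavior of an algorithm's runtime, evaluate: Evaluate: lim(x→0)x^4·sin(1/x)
Squeeze theorem: -|x^4| ≤ x^4·sin(1/x) ≤ |x^4|
Since x^4 → 0 as x → 0, by squeeze theorem the limit is 0

Answer: 0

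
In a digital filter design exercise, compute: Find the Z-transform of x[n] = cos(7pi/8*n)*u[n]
Z{cos(w0 * n) * u[n]} = z(z - cos(w0))/(z^2 - 2z * cos(w0) + 1)
With w0 = 7pi/8: X(z) = z(z - cos(7pi/8))/(z^2 - 2z * cos(7pi/8) + 1)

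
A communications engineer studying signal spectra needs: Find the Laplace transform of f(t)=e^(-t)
L{e^(at)} = 1/(s-a)
L{e^(-t)} = 1/(s + 1)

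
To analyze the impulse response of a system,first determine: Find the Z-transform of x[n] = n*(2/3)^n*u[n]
Using the property Z{n * a^n * u[n]} = az/(z-a)^2
With a = 2/3: X(z) = (2/3)z/(z - 2/3)^2, |z| > 2/3

Answer: (2/3)z/(z - 2/3)^2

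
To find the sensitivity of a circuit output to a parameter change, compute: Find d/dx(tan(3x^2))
Chain rule: d/dx[tan(u)] = sec²(u)·u' where u = 3x^2
u' = 6x

Answer: 6x·sec²(3x^2)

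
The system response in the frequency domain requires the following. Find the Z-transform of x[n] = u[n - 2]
Using the time-shift property: Z{u[n-2]}=z^(-2) * z/(z-1)
=z^(-1)/(z-1)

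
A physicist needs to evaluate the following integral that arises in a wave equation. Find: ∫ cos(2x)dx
Using substitution u = 2x: ∫ cos(u) du/2 = sin(u)/2+C

Answer: (1/2)sin(2x)+C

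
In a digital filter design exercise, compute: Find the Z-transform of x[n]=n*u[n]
Standard pair: Z{n*u[n]} = z/(z-1)^2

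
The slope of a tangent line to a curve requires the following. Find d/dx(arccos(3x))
d/dx[arccos(u)] = -u'/√(1-u²), u = 3x, u' = 3

Answer: -3/√(1 - 9x²)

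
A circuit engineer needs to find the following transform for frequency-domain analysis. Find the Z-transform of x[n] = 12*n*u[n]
Z{n*u[n]}=z/(z-1)^2
By linearity: Z{12*n*u[n]}=12z/(z-1)^2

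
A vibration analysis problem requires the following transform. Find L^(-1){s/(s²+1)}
L^(-1){s/(s² + w²)} = cos(wt)
Here w = 1

Answer: cos(t)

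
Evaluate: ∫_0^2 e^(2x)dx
Antiderivative: (1/2)e^(2x)
Evaluate: (1/2)(e^4-1)

Answer: (e^4-1)/2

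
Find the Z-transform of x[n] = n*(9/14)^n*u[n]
Using the property Z{n*a^n*u[n]} = az/(z-a)^2
With a = 9/14: X(z) = (9/14)z/(z - 9/14)^2, |z| > 9/14

Answer: (9/14)z/(z - 9/14)^2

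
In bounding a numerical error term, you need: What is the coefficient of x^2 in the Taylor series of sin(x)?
sin(x) has only odd powers. Coefficient of x^2=0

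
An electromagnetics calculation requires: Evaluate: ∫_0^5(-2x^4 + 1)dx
Step 1: Find antiderivative F(x)=(-2/5)x^5 + x
Step 2: F(5) - F(0)=-1245 - (0)=-1245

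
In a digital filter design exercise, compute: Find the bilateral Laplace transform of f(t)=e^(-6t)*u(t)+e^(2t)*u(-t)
For e^(-6t) * u(t): L = 1/(s + 6), Re(s) > -6
For e^(2t) * u(-t): L = -1/(s-2), Re(s) < 2
Combined: F(s) = 1/(s + 6) - 1/(s-2), -6 < Re(s) < 2

Answer: 1/(s + 6) - 1/(s-2), ROC: -6 < Re(s) < 2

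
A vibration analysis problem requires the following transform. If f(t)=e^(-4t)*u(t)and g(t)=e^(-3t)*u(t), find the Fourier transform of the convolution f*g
By the convolution theorem: F{f * g} = F(omega) * G(omega)
F(omega) = 1/(4 + j * omega), G(omega) = 1/(3 + j * omega)
F{f * g} = 1/((4 + j * omega)(3 + j * omega))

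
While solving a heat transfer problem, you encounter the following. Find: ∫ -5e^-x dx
Since d/dx[e^-x] = - e^-x, we get 5e^-x + C

Answer: 5e^-x + C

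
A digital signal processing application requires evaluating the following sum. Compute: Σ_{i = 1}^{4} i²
Using formula: Σ i^2=n(n + 1)(2n + 1)/6=4·5·9/6=30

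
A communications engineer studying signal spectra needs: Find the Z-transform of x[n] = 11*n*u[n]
Z{n * u[n]}=z/(z-1)^2
By linearity: Z{11 * n * u[n]}=11z/(z-1)^2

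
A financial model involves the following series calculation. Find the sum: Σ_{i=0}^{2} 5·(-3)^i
Geometric series: S = a(1 - r^n)/(1 - r)
a = 5, r = -3, n = 3
S = 5(1+27)/4 = 35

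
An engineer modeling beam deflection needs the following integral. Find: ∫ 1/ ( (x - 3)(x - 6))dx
Partial fractions: 1/((x-3)(x-6)) = A/(x-3)+B/(x-6)
A = -1/3, B = 1/3
∫ [-1/3· 1/(x-3)+1/3· 1/(x-6)] dx
= (1/3)[ln|x-6| - ln|x-3|]+C

Answer: (1/3)·ln|(x-6)/(x-3)|+C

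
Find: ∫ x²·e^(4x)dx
Integration by parts twice:
First: u=x², dv=e^(4x) dx => x²e^(4x)/4 - (2/4)∫ xe^(4x) dx
Second (∫ xe^(4x) dx): xe^(4x)/4 - e^(4x)/16
Combining: e^(4x)(x²/4-2x/16+2/64)+C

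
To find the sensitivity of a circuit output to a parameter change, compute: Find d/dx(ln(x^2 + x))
Chain rule: d/dx[ln(u)]=u'/u where u=x^2+x
u'=2x+1

Answer: (2x+1)/(x^2+x)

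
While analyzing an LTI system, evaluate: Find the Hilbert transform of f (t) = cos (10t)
The Hilbert transform shifts each frequency component by -pi/2.
H{cos(wt)} = sin(wt)
With w = 10: H{cos(10t)} = sin(10t)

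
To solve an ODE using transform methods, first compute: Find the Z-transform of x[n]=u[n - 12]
Using the time-shift property: Z{u[n-12]} = z^(-12)*z/(z-1)
= z^(-11)/(z-1)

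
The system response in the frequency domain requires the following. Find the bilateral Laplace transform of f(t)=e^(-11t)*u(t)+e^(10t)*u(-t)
For e^(-11t) * u(t): L=1/(s + 11), Re(s) > -11
For e^(10t) * u(-t): L=-1/(s-10), Re(s) < 10
Combined: F(s)=1/(s + 11) - 1/(s-10), -11 < Re(s) < 10

Answer: 1/(s + 11) - 1/(s-10), ROC: -11 < Re(s) < 10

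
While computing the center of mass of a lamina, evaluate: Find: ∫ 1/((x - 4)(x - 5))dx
Partial fractions: 1/((x-4)(x-5)) = A/(x-4) + B/(x-5)
A = -1, B = 1
∫ [-1· 1/(x-4) + 1· 1/(x-5)] dx
= (1)[ln|x-5| - ln|x-4|] + C

Answer: ln|(x-5)/(x-4)| + C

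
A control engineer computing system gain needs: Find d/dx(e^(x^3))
Chain rule: d/dx[e^u]=e^u · u' where u=x^3
u'=3x^2

Answer: 3x^2·e^(x^3)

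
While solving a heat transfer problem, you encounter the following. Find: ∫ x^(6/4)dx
Power rule: ∫ x^(3/2) dx = x^(5/2)/(5/2) + C

Answer: (2/5)·x^(5/2) + C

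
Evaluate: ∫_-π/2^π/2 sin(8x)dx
Antiderivative: -cos(8x)/8
Evaluate at bounds: [-cos(8·π/2)/8] - [-cos(8·-π/2)/8]
= (-(1)+(1))/8 = 0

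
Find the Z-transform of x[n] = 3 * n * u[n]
Z{n * u[n]} = z/(z-1)^2
By linearity: Z{3 * n * u[n]} = 3z/(z-1)^2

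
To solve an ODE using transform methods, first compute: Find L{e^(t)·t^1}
First shifting: L{e^(at)f(t)} = F(s-a)
L{t^1} = 1/s^2
Shift s → s-1: 1/(s-1)^2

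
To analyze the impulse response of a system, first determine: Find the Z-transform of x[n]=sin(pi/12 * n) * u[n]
Z{sin(w0 * n) * u[n]} = z * sin(w0)/(z^2 - 2z * cos(w0) + 1)
With w0 = pi/12: X(z) = z * sin(pi/12)/(z^2 - 2z * cos(pi/12) + 1)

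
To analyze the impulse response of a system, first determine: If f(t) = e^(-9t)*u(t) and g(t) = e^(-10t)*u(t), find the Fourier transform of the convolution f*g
By the convolution theorem: F{f*g} = F(omega)*G(omega)
F(omega) = 1/(9 + j*omega), G(omega) = 1/(10 + j*omega)
F{f*g} = 1/((9 + j*omega)(10 + j*omega))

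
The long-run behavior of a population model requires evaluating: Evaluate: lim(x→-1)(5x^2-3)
Polynomial is continuous, so substitute x = -1:
5·(-1)^2-3 = 2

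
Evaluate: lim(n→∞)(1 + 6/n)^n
This is the definition of e^6: lim(1 + 6/n)^n=e^6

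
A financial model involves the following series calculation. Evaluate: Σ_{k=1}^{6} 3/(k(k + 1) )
Partial fractions: 3/(k(k + 1))=3/k - 3/(k + 1)
Telescoping sum: 3(1 - 1/7)=3·6/7

Answer: 18/7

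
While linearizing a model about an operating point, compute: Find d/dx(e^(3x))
Chain rule: d/dx[e^u]=e^u · u' where u=3x
u'=3

Answer: 3·e^(3x)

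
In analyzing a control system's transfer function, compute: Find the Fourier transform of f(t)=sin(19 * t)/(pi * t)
sin(W*t)/(pi*t) = (W/pi)*sinc(W*t/pi) is the impulse response of the ideal low-pass filter with cutoff W (here W = 19).
Its Fourier transform is a rectangular function:
F(omega) = 1 for |omega| < 19, 0 otherwise

Answer: rect(omega/38) [i.e., 1 for |omega| < 19, 0 otherwise]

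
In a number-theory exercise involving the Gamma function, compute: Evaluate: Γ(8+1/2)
Γ(n+1/2)=(2n)!√π/(4^n·n!)
=20922789888000√π/(65536·40320)=(2027025/256)·√π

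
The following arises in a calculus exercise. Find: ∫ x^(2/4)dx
Power rule: ∫ x^(1/2) dx = x^(3/2)/(3/2) + C

Answer: (2/3)·x^(3/2) + C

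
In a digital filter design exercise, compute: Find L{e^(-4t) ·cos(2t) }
First shifting: L{e^(at)f(t)} = F(s-a)
L{cos(2t)} = s/(s² + 4)
Shift: (s + 4)/((s + 4)² + 4)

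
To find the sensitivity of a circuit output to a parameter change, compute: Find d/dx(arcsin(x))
d/dx[arcsin(u)] = u'/√(1-u²), u = x, u' = 1

Answer: 1/√(1-x²)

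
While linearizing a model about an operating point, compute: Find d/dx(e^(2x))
Chain rule: d/dx[e^u]=e^u · u' where u=2x
u'=2

Answer: 2·e^(2x)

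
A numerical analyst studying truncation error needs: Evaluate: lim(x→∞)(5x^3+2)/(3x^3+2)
Divide numerator and denominator by x^3:
lim (5+2/x^3)/(3+2/x^3)=5/3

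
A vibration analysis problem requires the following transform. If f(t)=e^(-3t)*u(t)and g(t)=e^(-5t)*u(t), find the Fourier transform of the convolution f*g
By the convolution theorem: F{f * g}=F(omega) * G(omega)
F(omega)=1/(3+j * omega), G(omega)=1/(5+j * omega)
F{f * g}=1/((3+j * omega)(5+j * omega))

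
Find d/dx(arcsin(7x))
d/dx[arcsin(u)]=u'/√(1-u²), u=7x, u'=7

Answer: 7/√(1 - 49x²)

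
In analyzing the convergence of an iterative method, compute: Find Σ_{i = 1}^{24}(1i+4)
=1·Σ i + 4·24=1·300 + 96=396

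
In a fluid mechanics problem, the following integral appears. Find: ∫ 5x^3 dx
Using power rule: ∫ 5x^3 dx = 5/4 x^4+C = (5/4)x^4+C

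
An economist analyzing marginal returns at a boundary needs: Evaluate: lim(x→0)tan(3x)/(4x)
tan(u) ≈ u for small u:
tan(3x)/(4x) ≈ 3x/(4x) = 3/4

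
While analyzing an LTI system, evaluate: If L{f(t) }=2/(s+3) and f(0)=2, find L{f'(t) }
L{f'(t)} = s·F(s) - f(0) = 2s/(s+3)-2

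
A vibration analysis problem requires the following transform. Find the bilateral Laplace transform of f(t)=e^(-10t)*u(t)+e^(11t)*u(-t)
For e^(-10t)*u(t): L=1/(s+10), Re(s) > -10
For e^(11t)*u(-t): L=-1/(s-11), Re(s) < 11
Combined: F(s)=1/(s+10)-1/(s-11), -10 < Re(s) < 11

Answer: 1/(s+10)-1/(s-11), ROC: -10 < Re(s) < 11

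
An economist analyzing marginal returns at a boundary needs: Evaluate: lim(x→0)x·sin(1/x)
Squeeze theorem: -|x| ≤ x·sin(1/x) ≤ |x|
Since x → 0 as x → 0, by squeeze theorem the limit is 0

Answer: 0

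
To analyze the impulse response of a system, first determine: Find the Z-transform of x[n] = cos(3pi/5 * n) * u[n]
Z{cos(w0*n)*u[n]} = z(z - cos(w0))/(z^2-2z*cos(w0)+1)
With w0 = 3pi/5: X(z) = z(z - cos(3pi/5))/(z^2-2z*cos(3pi/5)+1)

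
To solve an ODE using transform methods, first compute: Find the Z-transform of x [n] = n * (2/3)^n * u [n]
Using the property Z{n * a^n * u[n]} = az/(z-a)^2
With a = 2/3: X(z) = (2/3)z/(z - 2/3)^2, |z| > 2/3

Answer: (2/3)z/(z - 2/3)^2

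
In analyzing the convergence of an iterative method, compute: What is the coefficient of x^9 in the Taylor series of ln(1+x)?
ln(1+x) = Σ (-1)^(n+1) x^n/n
Coefficient of x^9 = (-1)^10/9 = 1/9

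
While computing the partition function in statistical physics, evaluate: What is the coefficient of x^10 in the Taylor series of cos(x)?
cos(x)=Σ (-1)^k x^(2k)/(2k)!
For x^10: (-1)^5/10!=-1/3628800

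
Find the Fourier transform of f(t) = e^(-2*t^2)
The Fourier transform of a Gaussian e^(-a*t^2) is sqrt(pi/a)*e^(-omega^2/(4a)).
With a=2: F(omega)=sqrt(pi/2)*e^(-omega^2/8)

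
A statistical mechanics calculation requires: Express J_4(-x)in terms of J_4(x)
For integer n: J_n(-x) = (-1)^n J_n(x)
With n = 4: J_4(-x) = (-1)^4 J_4(x) = J_4(x)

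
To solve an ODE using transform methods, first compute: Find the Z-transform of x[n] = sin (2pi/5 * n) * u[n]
Z{sin(w0 * n) * u[n]} = z * sin(w0)/(z^2 - 2z * cos(w0) + 1)
With w0 = 2pi/5: X(z) = z * sin(2pi/5)/(z^2 - 2z * cos(2pi/5) + 1)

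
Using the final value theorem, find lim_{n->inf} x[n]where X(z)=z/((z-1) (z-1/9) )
Final value theorem: lim x[n]=lim_{z->1} (z-1)*X(z)
(z-1)*X(z)=z/(z-1/9)
As z->1: 1/(1 - 1/9)=1/(8/9)=9/8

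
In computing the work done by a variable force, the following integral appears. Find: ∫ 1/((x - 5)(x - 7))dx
Partial fractions: 1/((x-5)(x-7)) = A/(x-5) + B/(x-7)
A = -1/2, B = 1/2
∫ [-1/2· 1/(x-5) + 1/2· 1/(x-7)] dx
= (1/2)[ln|x-7| - ln|x-5|] + C

Answer: (1/2)·ln|(x-7)/(x-5)| + C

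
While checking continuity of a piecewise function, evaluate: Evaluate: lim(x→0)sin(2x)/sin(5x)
sin(u) ≈ u for small u:
sin(2x)/sin(5x) ≈ 2x/(5x) = 2/5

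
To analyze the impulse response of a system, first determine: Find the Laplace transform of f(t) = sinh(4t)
L{sinh(at)}=a/(s²-a²)
L{sinh(4t)}=4/(s²-16)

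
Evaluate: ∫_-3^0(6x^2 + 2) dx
Step 1: Find antiderivative F(x) = 2x^3 + 2x
Step 2: F(0) - F(-3) = 0 - (-60) = 60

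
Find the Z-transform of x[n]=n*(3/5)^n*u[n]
Using the property Z{n*a^n*u[n]}=az/(z-a)^2
With a=3/5: X(z)=(3/5)z/(z - 3/5)^2, |z| > 3/5

Answer: (3/5)z/(z - 3/5)^2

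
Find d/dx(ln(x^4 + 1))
Chain rule: d/dx[ln(u)]=u'/u where u=x^4 + 1
u'=4x^3

Answer: (4x^3)/(x^4 + 1)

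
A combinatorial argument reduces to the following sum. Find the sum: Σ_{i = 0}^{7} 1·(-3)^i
Geometric series: S = a(1 - r^n)/(1 - r)
a = 1, r = -3, n = 8
S = 1(1 - 6561)/4 = -1640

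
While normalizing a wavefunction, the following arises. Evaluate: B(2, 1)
B(x,y)=Γ(x)Γ(y)/Γ(x+y)=(x-1)!(y-1)!/(x+y-1)!
B(2,1)=1!·0!/2!=1/2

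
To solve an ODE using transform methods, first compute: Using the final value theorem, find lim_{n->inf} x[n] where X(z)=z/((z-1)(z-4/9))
Final value theorem: lim x[n] = lim_{z->1} (z-1) * X(z)
(z-1) * X(z) = z/(z-4/9)
As z->1: 1/(1-4/9) = 1/(5/9) = 9/5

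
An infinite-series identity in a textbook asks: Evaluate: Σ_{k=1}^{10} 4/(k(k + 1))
Partial fractions: 4/(k(k + 1)) = 4/k - 4/(k + 1)
Telescoping sum: 4(1 - 1/11) = 4·10/11

Answer: 40/11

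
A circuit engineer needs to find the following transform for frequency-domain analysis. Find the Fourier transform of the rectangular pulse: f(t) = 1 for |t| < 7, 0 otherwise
F(omega) = integral from -7 to 7 of e^(-j*omega*t) dt
= 2*sin(7*omega)/omega = 14*sinc(7*omega/pi)

Answer: 2*sin(7*omega)/omega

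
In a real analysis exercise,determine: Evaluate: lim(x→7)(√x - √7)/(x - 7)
Multiply by conjugate (√x + √7)/(√x + √7):
= (x - 7)/((x - 7)(√x + √7)) = 1/(√x + √7)
As x → 7: 1/(2√7)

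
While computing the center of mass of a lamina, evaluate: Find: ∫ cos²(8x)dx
Using identity cos²(u)=(1 + cos(2u))/2:
∫ (1 + cos(16x))/2 dx=x/2 + sin(16x)/32 + C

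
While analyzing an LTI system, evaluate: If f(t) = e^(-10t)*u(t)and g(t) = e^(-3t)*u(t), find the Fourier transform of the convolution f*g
By the convolution theorem: F{f * g}=F(omega) * G(omega)
F(omega)=1/(10 + j * omega), G(omega)=1/(3 + j * omega)
F{f * g}=1/((10 + j * omega)(3 + j * omega))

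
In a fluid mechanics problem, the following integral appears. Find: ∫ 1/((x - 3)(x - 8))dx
Partial fractions: 1/((x-3)(x-8)) = A/(x-3) + B/(x-8)
A = -1/5, B = 1/5
∫ [-1/5· 1/(x-3) + 1/5· 1/(x-8)] dx
= (1/5)[ln|x-8| - ln|x-3|] + C

Answer: (1/5)·ln|(x-8)/(x-3)| + C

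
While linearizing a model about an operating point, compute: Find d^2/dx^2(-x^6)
Apply power rule 2 times:
d^1: -6x^5
d^2: -30x^4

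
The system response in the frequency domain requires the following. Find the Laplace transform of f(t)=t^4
L{t^n}=n!/s^(n + 1)
L{t^4}=4!/s^5=24/s^5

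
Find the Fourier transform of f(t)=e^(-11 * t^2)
The Fourier transform of a Gaussian e^(-a * t^2) is sqrt(pi/a) * e^(-omega^2/(4a)).
With a=11: F(omega)=sqrt(pi/11) * e^(-omega^2/44)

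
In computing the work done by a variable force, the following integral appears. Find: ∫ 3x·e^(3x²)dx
Let u = 3x², du = 6x dx
∫ (1/2)e^u du = e^u/2 + C

Answer: e^(3x²)/2 + C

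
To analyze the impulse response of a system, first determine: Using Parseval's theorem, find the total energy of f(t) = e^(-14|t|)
Parseval's theorem: E=integral |f(t)|^2 dt=(1/2pi) integral |F(omega)|^2 domega
E=integral_{-inf}^{inf} e^(-28|t|) dt=2*integral_0^inf e^(-28t) dt=2/(2*14)=1/14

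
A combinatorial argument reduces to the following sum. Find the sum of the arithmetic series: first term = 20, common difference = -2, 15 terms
Last term: a_n = 20+(15-1)·-2 = -8
Sum = n(a_1+a_n)/2 = 15(20+(-8))/2 = 90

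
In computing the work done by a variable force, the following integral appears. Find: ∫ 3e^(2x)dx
Since d/dx[e^(2x)]=2e^(2x), we get 3/2 e^(2x)+C

Answer: (3/2)e^(2x)+C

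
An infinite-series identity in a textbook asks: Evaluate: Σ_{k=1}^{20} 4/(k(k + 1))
Partial fractions: 4/(k(k+1))=4/k - 4/(k+1)
Telescoping sum: 4(1-1/21)=4·20/21

Answer: 80/21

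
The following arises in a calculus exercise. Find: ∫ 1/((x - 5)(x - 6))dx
Partial fractions: 1/((x-5)(x-6)) = A/(x-5)+B/(x-6)
A = -1, B = 1
∫ [-1· 1/(x-5)+1· 1/(x-6)] dx
= (1)[ln|x-6| - ln|x-5|]+C

Answer: ln|(x-6)/(x-5)|+C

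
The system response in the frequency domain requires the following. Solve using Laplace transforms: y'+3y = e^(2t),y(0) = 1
Take L: sY - 1+3Y=1/(s-2)
Y(s+3)=1/(s-2)+1
Y=1/((s-2)(s+3))+1/(s+3)
Partial fractions: 1/((s-2)(s+3))=(1/5)/(s-2) - (1/5)/(s+3)
So Y=(1/5)/(s-2)+(4/5)/(s+3)
Inverse Laplace transform (L^(-1){1/(s-2)}=e^(2t), L^(-1){1/(s+3)}=e^(-3t)):

Answer: y(t)=(1/5)·e^(2t)+(4/5)·e^(-3t)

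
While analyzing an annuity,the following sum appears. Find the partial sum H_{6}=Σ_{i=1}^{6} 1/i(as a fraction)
H_6=1 + 1/2 + 1/3 + ... + 1/6
=49/20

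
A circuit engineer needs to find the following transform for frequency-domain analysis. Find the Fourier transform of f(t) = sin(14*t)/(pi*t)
sin(W*t)/(pi*t) = (W/pi)*sinc(W*t/pi) is the impulse response of the ideal low-pass filter with cutoff W (here W = 14).
Its Fourier transform is a rectangular function:
F(omega) = 1 for |omega| < 14, 0 otherwise

Answer: rect(omega/28) [i.e., 1 for |omega| < 14, 0 otherwise]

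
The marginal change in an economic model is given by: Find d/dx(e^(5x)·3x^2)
Product rule: (fg)'=f'g + fg'
f=e^(5x), f'=5·e^(5x)
g=3x^2, g'=6x

Answer: 15·e^(5x)·x^2 + 6·e^(5x)·x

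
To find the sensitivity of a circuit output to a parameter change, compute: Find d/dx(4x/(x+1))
Quotient rule: (f/g)' = (f'g - fg')/g²
f = 4x, f' = 4
g = x+1, g' = 1

Answer: (4·(x+1)-4x)/(x+1)²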